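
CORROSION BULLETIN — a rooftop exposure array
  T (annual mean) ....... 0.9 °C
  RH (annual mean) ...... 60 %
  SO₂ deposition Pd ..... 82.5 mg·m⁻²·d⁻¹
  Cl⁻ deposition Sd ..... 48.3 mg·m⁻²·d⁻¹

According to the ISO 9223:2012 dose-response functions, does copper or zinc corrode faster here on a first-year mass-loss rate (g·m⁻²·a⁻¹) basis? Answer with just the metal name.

copper: f(T) = +0.126·(T−10) [T≤10 °C] = -1.1466
  Pd branch = 0.0053·Pd^0.26·e^(0.059·RH+f) = 0.1828 μm/a
  Sd branch = 0.01025·Sd^0.27·e^(0.036·RH+0.049·T) = 0.2646 μm/a
  sum: 0.1828 + 0.2646 → r_corr = 0.4474 μm/a
  mass loss = 0.4474 μm/a × 8.96 g/cm³ = 4.009 g·m⁻²·a⁻¹
zinc: T≤10 °C ⇒ hinge +0.038·(0.9−10) = -0.3458
  Pd branch = 0.0129·Pd^0.44·e^(0.046·RH+f) = 1.005 μm/a
  Sd branch = 0.0175·Sd^0.57·e^(0.008·RH+0.085·T) = 0.2783 μm/a
  sum: 1.005 + 0.2783 → r_corr = 1.284 μm/a
  mass loss = 1.284 μm/a × 7.14 g/cm³ = 9.165 g·m⁻²·a⁻¹
Ordering by g·m⁻²·a⁻¹: zinc (9.17) > copper (4.01)

zinc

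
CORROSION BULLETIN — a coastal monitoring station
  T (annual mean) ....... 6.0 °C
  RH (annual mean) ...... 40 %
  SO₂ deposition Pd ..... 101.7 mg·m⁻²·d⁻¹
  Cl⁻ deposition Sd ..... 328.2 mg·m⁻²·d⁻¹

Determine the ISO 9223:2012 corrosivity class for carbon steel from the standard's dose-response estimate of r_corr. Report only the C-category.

carbon steel: temperature factor f = +0.150·(-4.0) = -0.6000
  SO₂ term: 1.77·101.7^0.52·exp(0.02·40-0.6000) = 23.91
  Sd branch = 0.102·Sd^0.62·e^(0.033·RH+0.04·T) = 17.62 μm/a
  sum: 23.91 + 17.62 → r_corr = 41.54 μm/a
Category bounds: 25…50 μm/a bracket r_corr ⇒ C3

C3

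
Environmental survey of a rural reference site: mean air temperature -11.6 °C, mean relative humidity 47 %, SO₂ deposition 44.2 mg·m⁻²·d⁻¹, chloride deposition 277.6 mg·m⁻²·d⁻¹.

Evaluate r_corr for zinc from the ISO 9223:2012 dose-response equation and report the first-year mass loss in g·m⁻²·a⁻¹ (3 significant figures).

zinc: T≤10 °C ⇒ hinge +0.038·(-11.6−10) = -0.8208
  Pd branch = 0.0129·Pd^0.44·e^(0.046·RH+f) = 0.2612 μm/a
  Cl⁻ term: 0.0175·277.6^0.57·exp(0.008·47+0.085·-11.6) = 0.2349
  sum: 0.2612 + 0.2349 → r_corr = 0.4961 μm/a
Convert to mass loss: 0.4961 μm/a × 7.14 g/cm³ = 3.542 g·m⁻²·a⁻¹

r_corr = 3.54 g·m⁻²·a⁻¹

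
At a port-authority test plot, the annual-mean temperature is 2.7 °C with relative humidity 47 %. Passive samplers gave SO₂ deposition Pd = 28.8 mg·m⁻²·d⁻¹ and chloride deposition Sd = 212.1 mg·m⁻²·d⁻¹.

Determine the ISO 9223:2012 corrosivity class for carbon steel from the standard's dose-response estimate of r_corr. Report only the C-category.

carbon steel: temperature factor f = +0.150·(-7.3) = -1.0950
  SO₂ term: 1.77·28.8^0.52·exp(0.02·47-1.0950) = 8.7
  Cl⁻ term: 0.102·212.1^0.62·exp(0.033·47+0.04·2.7) = 14.84
  r_corr = 8.7 + 14.84 = 23.54 μm/a
ISO 9223 Table 2 (carbon steel): 1.3 < 23.5 ≤ 25 μm/a ⇒ C2

C2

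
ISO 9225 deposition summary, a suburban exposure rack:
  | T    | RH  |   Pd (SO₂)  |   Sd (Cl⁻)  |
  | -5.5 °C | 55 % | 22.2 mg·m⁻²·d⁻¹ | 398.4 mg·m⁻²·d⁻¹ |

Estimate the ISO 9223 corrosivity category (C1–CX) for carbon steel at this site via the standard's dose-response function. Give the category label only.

carbon steel: T≤10 °C ⇒ hinge +0.150·(-5.5−10) = -2.3250
  sulphur-dioxide contribution → 2.607 μm/a
  chloride contribution → 20.58 μm/a
  ⇒ r_corr(carbon steel) = 23.19 μm/a
Category bounds: 1.3…25 μm/a bracket r_corr ⇒ C2

C2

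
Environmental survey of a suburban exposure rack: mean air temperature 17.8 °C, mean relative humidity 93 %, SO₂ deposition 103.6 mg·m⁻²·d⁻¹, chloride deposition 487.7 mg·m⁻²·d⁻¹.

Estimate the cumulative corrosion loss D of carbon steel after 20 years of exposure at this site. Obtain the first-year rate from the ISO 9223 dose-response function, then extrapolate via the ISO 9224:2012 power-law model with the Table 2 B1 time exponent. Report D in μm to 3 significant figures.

D(20) = 1.39e+03 μm

carbon steel: T>10 °C ⇒ hinge -0.054·(17.8−10) = -0.4212
  Pd branch = 1.77·Pd^0.52·e^(0.02·RH+f) = 83.33 μm/a
  Cl⁻ term: 0.102·487.7^0.62·exp(0.033·93+0.04·17.8) = 207.6
  sum: 83.33 + 207.6 → r_corr = 291 μm/a
ISO 9224: D(t) = r_corr · t^b with b = 0.523 (carbon steel, B1)
  D(20) = 291 × 20^0.523 = 291 × 4.791 = 1394 μm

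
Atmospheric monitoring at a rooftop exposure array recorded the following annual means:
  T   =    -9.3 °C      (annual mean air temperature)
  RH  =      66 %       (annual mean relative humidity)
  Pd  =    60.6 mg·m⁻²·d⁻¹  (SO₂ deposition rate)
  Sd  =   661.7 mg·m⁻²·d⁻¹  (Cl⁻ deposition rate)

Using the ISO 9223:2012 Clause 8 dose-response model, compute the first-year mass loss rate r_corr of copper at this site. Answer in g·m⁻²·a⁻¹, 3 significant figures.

r_corr = 4.21 g·m⁻²·a⁻¹

copper: T≤10 °C ⇒ hinge +0.126·(-9.3−10) = -2.4318
  SO₂ term: 0.0053·60.6^0.26·exp(0.059·66-2.4318) = 0.06649
  Cl⁻ term: 0.01025·661.7^0.27·exp(0.036·66+0.049·-9.3) = 0.4039
  sum: 0.06649 + 0.4039 → r_corr = 0.4704 μm/a
Convert to mass loss: 0.4704 μm/a × 8.96 g/cm³ = 4.215 g·m⁻²·a⁻¹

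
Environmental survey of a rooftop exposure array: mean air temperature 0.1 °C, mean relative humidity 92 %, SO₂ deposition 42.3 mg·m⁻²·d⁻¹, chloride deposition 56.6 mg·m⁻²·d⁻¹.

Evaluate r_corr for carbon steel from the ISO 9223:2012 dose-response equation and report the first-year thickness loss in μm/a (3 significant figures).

r_corr = 43.7 μm/a

carbon steel: f(T) = +0.150·(T−10) [T≤10 °C] = -1.4850
  SO₂ term: 1.77·42.3^0.52·exp(0.02·92-1.4850) = 17.69
  Sd branch = 0.102·Sd^0.62·e^(0.033·RH+0.04·T) = 26.04 μm/a
  sum: 17.69 + 26.04 → r_corr = 43.73 μm/a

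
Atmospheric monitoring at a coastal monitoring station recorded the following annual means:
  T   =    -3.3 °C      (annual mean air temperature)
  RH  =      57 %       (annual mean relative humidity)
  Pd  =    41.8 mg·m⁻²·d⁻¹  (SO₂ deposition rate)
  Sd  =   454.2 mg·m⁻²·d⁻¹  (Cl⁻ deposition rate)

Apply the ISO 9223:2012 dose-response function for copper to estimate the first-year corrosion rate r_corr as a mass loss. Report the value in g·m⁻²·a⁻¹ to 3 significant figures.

r_corr = 3.85 g·m⁻²·a⁻¹

copper: T≤10 °C ⇒ hinge +0.126·(-3.3−10) = -1.6758
  SO₂ term: 0.0053·41.8^0.26·exp(0.059·57-1.6758) = 0.0756
  Sd branch = 0.01025·Sd^0.27·e^(0.036·RH+0.049·T) = 0.3541 μm/a
  sum: 0.0756 + 0.3541 → r_corr = 0.4297 μm/a
Convert to mass loss: 0.4297 μm/a × 8.96 g/cm³ = 3.85 g·m⁻²·a⁻¹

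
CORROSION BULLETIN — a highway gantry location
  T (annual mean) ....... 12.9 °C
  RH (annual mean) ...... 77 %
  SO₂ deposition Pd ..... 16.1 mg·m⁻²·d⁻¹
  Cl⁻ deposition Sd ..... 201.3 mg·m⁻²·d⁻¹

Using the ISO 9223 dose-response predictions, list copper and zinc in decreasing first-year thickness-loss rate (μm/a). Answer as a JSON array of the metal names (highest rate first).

["zinc", "copper"]

copper: T>10 °C ⇒ hinge -0.080·(12.9−10) = -0.2320
  Pd branch = 0.0053·Pd^0.26·e^(0.059·RH+f) = 0.8134 μm/a
  Sd branch = 0.01025·Sd^0.27·e^(0.036·RH+0.049·T) = 1.292 μm/a
  sum: 0.8134 + 1.292 → r_corr = 2.105 μm/a
zinc: f(T) = -0.071·(T−10) [T>10 °C] = -0.2059
  SO₂ term: 0.0129·16.1^0.44·exp(0.046·77-0.2059) = 1.232
  Sd branch = 0.0175·Sd^0.57·e^(0.008·RH+0.085·T) = 1.995 μm/a
  sum: 1.232 + 1.995 → r_corr = 3.227 μm/a
Ordering by μm/a: zinc (3.23) > copper (2.11)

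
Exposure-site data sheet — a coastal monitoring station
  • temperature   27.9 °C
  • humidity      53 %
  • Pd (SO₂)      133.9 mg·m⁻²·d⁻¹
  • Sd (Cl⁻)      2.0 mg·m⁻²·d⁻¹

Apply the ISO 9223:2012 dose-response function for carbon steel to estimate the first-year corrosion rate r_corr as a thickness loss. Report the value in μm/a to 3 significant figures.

carbon steel: T>10 °C ⇒ hinge -0.054·(27.9−10) = -0.9666
  Pd branch = 1.77·Pd^0.52·e^(0.02·RH+f) = 24.8 μm/a
  Sd branch = 0.102·Sd^0.62·e^(0.033·RH+0.04·T) = 2.751 μm/a
  r_corr = 24.8 + 2.751 = 27.55 μm/a

r_corr = 27.6 μm/a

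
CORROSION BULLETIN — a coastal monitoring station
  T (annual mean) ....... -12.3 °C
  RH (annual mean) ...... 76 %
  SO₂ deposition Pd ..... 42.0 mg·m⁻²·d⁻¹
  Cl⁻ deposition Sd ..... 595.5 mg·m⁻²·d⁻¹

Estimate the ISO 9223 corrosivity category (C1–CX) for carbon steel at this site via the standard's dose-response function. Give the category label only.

C3

carbon steel: T≤10 °C ⇒ hinge +0.150·(-12.3−10) = -3.3450
  sulphur-dioxide contribution → 1.993 μm/a
  chloride contribution → 40.23 μm/a
  ⇒ r_corr(carbon steel) = 42.22 μm/a
ISO 9223 Table 2 (carbon steel): 25 < 42.2 ≤ 50 μm/a ⇒ C3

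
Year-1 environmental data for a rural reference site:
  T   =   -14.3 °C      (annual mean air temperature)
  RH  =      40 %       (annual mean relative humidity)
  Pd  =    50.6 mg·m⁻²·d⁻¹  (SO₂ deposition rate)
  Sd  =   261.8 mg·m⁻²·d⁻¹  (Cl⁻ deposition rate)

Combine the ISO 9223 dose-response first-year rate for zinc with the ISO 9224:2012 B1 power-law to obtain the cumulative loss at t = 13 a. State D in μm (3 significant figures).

D(13) = 2.83 μm

zinc: temperature factor f = +0.038·(-24.3) = -0.9234
  SO₂ term: 0.0129·50.6^0.44·exp(0.046·40-0.9234) = 0.1813
  Cl⁻ term: 0.0175·261.8^0.57·exp(0.008·40+0.085·-14.3) = 0.1708
  sum: 0.1813 + 0.1708 → r_corr = 0.3521 μm/a
ISO 9224: D(t) = r_corr · t^b with b = 0.813 (zinc, B1)
  D(13) = 0.3521 × 13^0.813 = 0.3521 × 8.047 = 2.833 μm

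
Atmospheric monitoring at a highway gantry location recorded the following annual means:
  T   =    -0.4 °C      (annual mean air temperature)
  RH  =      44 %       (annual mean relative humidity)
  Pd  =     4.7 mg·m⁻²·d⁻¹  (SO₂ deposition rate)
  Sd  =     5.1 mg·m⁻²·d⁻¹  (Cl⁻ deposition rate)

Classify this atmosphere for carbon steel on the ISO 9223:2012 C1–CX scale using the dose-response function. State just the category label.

carbon steel: temperature factor f = +0.150·(-10.4) = -1.5600
  SO₂ term: 1.77·4.7^0.52·exp(0.02·44-1.5600) = 2.005
  Sd branch = 0.102·Sd^0.62·e^(0.033·RH+0.04·T) = 1.177 μm/a
  sum: 2.005 + 1.177 → r_corr = 3.183 μm/a
Category bounds: 1.3…25 μm/a bracket r_corr ⇒ C2

C2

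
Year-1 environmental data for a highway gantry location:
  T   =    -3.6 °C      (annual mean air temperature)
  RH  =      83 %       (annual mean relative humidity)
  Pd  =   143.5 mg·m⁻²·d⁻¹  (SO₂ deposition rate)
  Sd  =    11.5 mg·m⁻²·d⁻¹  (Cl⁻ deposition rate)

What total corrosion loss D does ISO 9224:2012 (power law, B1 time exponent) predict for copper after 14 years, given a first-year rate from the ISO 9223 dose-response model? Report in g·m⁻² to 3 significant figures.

copper: temperature factor f = +0.126·(-13.6) = -1.7136
  sulphur-dioxide contribution → 0.4651 μm/a
  chloride contribution → 0.3297 μm/a
  ⇒ r_corr(copper) = 0.7949 μm/a
Power-law: D(14) = r_corr · 14^0.667
  D(14) = 0.7949 × 14^0.667 = 0.7949 × 5.814 = 4.621 μm
  Mass loss = 4.621 μm × 8.96 g/cm³ = 41.41 g·m⁻²

D(14) = 41.4 g·m⁻²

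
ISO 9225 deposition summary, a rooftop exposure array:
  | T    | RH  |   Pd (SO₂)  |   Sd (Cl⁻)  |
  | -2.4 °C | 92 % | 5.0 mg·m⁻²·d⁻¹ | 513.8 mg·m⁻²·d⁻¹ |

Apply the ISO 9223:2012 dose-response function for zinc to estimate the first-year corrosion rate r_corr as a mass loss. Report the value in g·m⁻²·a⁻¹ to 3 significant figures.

r_corr = 15.5 g·m⁻²·a⁻¹

zinc: T≤10 °C ⇒ hinge +0.038·(-2.4−10) = -0.4712
  Pd branch = 0.0129·Pd^0.44·e^(0.046·RH+f) = 1.126 μm/a
  Sd branch = 0.0175·Sd^0.57·e^(0.008·RH+0.085·T) = 1.045 μm/a
  r_corr = 1.126 + 1.045 = 2.171 μm/a
Convert to mass loss: 2.171 μm/a × 7.14 g/cm³ = 15.5 g·m⁻²·a⁻¹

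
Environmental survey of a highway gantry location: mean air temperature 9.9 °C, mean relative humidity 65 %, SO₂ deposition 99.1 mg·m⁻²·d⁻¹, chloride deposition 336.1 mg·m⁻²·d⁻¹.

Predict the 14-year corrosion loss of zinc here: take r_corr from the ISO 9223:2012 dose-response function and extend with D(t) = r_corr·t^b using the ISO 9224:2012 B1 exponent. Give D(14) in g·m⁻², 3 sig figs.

D(14) = 233 g·m⁻²

zinc: T≤10 °C ⇒ hinge +0.038·(9.9−10) = -0.0038
  Pd branch = 0.0129·Pd^0.44·e^(0.046·RH+f) = 1.931 μm/a
  Sd branch = 0.0175·Sd^0.57·e^(0.008·RH+0.085·T) = 1.881 μm/a
  r_corr = 1.931 + 1.881 = 3.812 μm/a
ISO 9224: D(t) = r_corr · t^b with b = 0.813 (zinc, B1)
  D(14) = 3.812 × 14^0.813 = 3.812 × 8.547 = 32.58 μm
  Mass loss = 32.58 μm × 7.14 g/cm³ = 232.6 g·m⁻²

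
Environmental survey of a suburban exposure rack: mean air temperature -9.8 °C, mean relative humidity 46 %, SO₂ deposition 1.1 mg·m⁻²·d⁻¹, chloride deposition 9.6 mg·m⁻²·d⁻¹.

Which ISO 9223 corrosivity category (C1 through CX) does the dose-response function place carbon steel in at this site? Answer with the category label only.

C2

carbon steel: temperature factor f = +0.150·(-19.8) = -2.9700
  sulphur-dioxide contribution → 0.2394 μm/a
  chloride contribution → 1.278 μm/a
  total first-year rate 1.518 μm/a
ISO 9223 Table 2 (carbon steel): 1.3 < 1.52 ≤ 25 μm/a ⇒ C2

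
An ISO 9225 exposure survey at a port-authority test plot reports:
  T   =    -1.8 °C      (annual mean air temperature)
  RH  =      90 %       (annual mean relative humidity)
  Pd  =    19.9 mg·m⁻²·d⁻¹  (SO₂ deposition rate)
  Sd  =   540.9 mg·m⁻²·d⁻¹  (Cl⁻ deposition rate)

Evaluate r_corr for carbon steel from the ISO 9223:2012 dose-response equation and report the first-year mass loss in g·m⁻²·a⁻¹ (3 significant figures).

r_corr = 787 g·m⁻²·a⁻¹

carbon steel: f(T) = +0.150·(T−10) [T≤10 °C] = -1.7700
  SO₂ term: 1.77·19.9^0.52·exp(0.02·90-1.7700) = 8.638
  Sd branch = 0.102·Sd^0.62·e^(0.033·RH+0.04·T) = 91.56 μm/a
  r_corr = 8.638 + 91.56 = 100.2 μm/a
Convert to mass loss: 100.2 μm/a × 7.85 g/cm³ = 786.6 g·m⁻²·a⁻¹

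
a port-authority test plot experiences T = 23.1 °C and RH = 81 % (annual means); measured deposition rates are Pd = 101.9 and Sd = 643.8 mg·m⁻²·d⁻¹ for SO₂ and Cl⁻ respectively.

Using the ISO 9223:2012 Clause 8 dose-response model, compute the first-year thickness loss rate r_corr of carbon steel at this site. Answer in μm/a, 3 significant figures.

r_corr = 254 μm/a

carbon steel: T>10 °C ⇒ hinge -0.054·(23.1−10) = -0.7074
  SO₂ term: 1.77·101.9^0.52·exp(0.02·81-0.7074) = 48.82
  Cl⁻ term: 0.102·643.8^0.62·exp(0.033·81+0.04·23.1) = 205.2
  r_corr = 48.82 + 205.2 = 254 μm/a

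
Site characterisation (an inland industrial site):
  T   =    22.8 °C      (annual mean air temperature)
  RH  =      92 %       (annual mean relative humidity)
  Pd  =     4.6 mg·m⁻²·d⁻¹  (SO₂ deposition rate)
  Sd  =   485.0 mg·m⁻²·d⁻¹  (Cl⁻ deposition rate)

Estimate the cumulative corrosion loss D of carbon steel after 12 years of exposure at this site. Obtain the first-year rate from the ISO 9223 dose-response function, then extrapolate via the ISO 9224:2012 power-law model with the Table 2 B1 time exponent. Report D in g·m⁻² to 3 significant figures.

D(12) = 7.40e+03 g·m⁻²

carbon steel: f(T) = -0.054·(T−10) [T>10 °C] = -0.6912
  SO₂ term: 1.77·4.6^0.52·exp(0.02·92-0.6912) = 12.35
  Sd branch = 0.102·Sd^0.62·e^(0.033·RH+0.04·T) = 244.5 μm/a
  r_corr = 12.35 + 244.5 = 256.9 μm/a
Long-term exponent b (ISO 9224 Table 2, B1) = 0.523
  D(12) = 256.9 × 12^0.523 = 256.9 × 3.668 = 942.2 μm
  Mass loss = 942.2 μm × 7.85 g/cm³ = 7397 g·m⁻²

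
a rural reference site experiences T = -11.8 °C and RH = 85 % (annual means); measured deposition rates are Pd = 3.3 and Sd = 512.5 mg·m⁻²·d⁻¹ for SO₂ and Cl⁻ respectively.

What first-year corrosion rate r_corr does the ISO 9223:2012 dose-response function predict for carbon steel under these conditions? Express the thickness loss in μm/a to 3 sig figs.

carbon steel: temperature factor f = +0.150·(-21.8) = -3.2700
  sulphur-dioxide contribution → 0.6851 μm/a
  chloride contribution → 50.33 μm/a
  total first-year rate 51.01 μm/a

r_corr = 51.0 μm/a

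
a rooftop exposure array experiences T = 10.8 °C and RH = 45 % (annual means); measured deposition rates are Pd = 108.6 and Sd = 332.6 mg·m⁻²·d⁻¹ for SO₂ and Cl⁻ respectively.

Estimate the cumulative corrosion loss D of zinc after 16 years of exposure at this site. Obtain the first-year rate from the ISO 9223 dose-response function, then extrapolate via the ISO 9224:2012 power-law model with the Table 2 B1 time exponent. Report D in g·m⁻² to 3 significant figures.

D(16) = 169 g·m⁻²

zinc: f(T) = -0.071·(T−10) [T>10 °C] = -0.0568
  sulphur-dioxide contribution → 0.7598 μm/a
  chloride contribution → 1.72 μm/a
  total first-year rate 2.48 μm/a
Power-law: D(16) = r_corr · 16^0.813
  D(16) = 2.48 × 16^0.813 = 2.48 × 9.527 = 23.63 μm
  Mass loss = 23.63 μm × 7.14 g/cm³ = 168.7 g·m⁻²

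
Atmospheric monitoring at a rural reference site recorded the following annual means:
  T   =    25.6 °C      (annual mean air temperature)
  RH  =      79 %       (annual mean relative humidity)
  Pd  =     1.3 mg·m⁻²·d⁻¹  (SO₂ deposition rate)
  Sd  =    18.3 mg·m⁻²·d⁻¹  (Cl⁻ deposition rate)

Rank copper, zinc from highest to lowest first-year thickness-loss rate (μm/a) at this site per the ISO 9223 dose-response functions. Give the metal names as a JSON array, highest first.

["zinc", "copper"]

copper: f(T) = -0.080·(T−10) [T>10 °C] = -1.2480
  sulphur-dioxide contribution → 0.1722 μm/a
  chloride contribution → 1.354 μm/a
  ⇒ r_corr(copper) = 1.526 μm/a
zinc: f(T) = -0.071·(T−10) [T>10 °C] = -1.1076
  sulphur-dioxide contribution → 0.1811 μm/a
  chloride contribution → 1.521 μm/a
  ⇒ r_corr(zinc) = 1.702 μm/a
Ordering by μm/a: zinc (1.7) > copper (1.53)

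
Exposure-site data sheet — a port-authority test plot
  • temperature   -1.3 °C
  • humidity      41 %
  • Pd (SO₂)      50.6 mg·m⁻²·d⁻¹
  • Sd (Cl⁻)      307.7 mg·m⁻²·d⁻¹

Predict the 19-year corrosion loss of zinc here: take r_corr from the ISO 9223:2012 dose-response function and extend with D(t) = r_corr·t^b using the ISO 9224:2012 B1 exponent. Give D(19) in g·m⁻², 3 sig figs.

D(19) = 68.9 g·m⁻²

zinc: f(T) = +0.038·(T−10) [T≤10 °C] = -0.4294
  sulphur-dioxide contribution → 0.3112 μm/a
  chloride contribution → 0.5698 μm/a
  ⇒ r_corr(zinc) = 0.881 μm/a
Power-law: D(19) = r_corr · 19^0.813
  D(19) = 0.881 × 19^0.813 = 0.881 × 10.96 = 9.652 μm
  Mass loss = 9.652 μm × 7.14 g/cm³ = 68.91 g·m⁻²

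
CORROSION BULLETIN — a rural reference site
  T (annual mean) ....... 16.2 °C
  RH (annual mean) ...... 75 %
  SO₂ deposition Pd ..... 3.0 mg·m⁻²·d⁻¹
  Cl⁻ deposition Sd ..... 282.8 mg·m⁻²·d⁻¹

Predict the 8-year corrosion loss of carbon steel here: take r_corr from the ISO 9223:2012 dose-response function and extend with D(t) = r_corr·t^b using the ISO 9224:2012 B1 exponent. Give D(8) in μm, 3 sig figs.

carbon steel: temperature factor f = -0.054·(6.2) = -0.3348
  sulphur-dioxide contribution → 10.05 μm/a
  chloride contribution → 76.7 μm/a
  ⇒ r_corr(carbon steel) = 86.75 μm/a
ISO 9224: D(t) = r_corr · t^b with b = 0.523 (carbon steel, B1)
  D(8) = 86.75 × 8^0.523 = 86.75 × 2.967 = 257.4 μm

D(8) = 257 μm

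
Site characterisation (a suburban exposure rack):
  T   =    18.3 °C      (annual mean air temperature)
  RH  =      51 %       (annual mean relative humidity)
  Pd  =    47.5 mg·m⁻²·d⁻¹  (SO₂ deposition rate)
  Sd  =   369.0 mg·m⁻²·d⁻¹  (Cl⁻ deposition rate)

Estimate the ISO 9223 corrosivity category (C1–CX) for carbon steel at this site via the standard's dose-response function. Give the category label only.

C4

carbon steel: temperature factor f = -0.054·(8.3) = -0.4482
  sulphur-dioxide contribution → 23.34 μm/a
  chloride contribution → 44.56 μm/a
  total first-year rate 67.91 μm/a
Category bounds: 50…80 μm/a bracket r_corr ⇒ C4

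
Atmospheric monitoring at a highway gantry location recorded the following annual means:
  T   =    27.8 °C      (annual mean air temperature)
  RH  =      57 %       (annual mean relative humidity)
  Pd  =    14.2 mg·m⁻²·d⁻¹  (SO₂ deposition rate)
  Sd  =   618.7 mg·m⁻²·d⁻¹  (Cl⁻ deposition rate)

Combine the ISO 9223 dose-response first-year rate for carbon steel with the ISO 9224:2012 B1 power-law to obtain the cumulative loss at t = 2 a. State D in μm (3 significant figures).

carbon steel: temperature factor f = -0.054·(17.8) = -0.9612
  sulphur-dioxide contribution → 8.41 μm/a
  chloride contribution → 109.4 μm/a
  total first-year rate 117.8 μm/a
Power-law: D(2) = r_corr · 2^0.523
  D(2) = 117.8 × 2^0.523 = 117.8 × 1.437 = 169.3 μm

D(2) = 169 μm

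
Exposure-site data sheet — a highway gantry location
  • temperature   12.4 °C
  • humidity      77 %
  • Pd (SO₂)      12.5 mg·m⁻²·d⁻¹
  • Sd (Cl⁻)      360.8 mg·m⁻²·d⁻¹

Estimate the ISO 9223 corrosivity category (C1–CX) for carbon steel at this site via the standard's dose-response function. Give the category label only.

C5

carbon steel: temperature factor f = -0.054·(2.4) = -0.1296
  SO₂ term: 1.77·12.5^0.52·exp(0.02·77-0.1296) = 26.97
  Cl⁻ term: 0.102·360.8^0.62·exp(0.033·77+0.04·12.4) = 81.86
  sum: 26.97 + 81.86 → r_corr = 108.8 μm/a
109 μm/a falls in (80, 200] for carbon steel → category C5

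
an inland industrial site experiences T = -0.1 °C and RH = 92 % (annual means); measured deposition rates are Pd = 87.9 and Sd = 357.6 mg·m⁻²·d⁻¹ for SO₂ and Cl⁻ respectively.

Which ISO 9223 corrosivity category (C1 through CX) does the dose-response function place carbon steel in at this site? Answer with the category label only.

carbon steel: temperature factor f = +0.150·(-10.1) = -1.5150
  SO₂ term: 1.77·87.9^0.52·exp(0.02·92-1.5150) = 25.12
  Cl⁻ term: 0.102·357.6^0.62·exp(0.033·92+0.04·-0.1) = 81
  r_corr = 25.12 + 81 = 106.1 μm/a
Category bounds: 80…200 μm/a bracket r_corr ⇒ C5

C5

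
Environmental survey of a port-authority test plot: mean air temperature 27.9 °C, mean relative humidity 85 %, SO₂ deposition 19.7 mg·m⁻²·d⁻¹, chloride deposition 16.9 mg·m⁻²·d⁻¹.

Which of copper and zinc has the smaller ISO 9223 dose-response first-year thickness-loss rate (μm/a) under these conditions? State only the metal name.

copper: f(T) = -0.080·(T−10) [T>10 °C] = -1.4320
  Pd branch = 0.0053·Pd^0.26·e^(0.059·RH+f) = 0.4139 μm/a
  Cl⁻ term: 0.01025·16.9^0.27·exp(0.036·85+0.049·27.9) = 1.84
  sum: 0.4139 + 1.84 → r_corr = 2.254 μm/a
zinc: f(T) = -0.071·(T−10) [T>10 °C] = -1.2709
  Pd branch = 0.0129·Pd^0.44·e^(0.046·RH+f) = 0.6703 μm/a
  Sd branch = 0.0175·Sd^0.57·e^(0.008·RH+0.085·T) = 1.854 μm/a
  r_corr = 0.6703 + 1.854 = 2.525 μm/a
Ordering by μm/a: zinc (2.52) > copper (2.25)

copper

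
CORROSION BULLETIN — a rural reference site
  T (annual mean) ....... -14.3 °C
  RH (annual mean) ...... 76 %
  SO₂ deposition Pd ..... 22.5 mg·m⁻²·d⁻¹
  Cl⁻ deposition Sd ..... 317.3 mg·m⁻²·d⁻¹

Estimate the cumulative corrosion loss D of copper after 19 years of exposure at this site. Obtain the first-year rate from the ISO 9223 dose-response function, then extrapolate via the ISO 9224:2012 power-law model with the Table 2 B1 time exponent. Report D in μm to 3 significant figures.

copper: T≤10 °C ⇒ hinge +0.126·(-14.3−10) = -3.0618
  Pd branch = 0.0053·Pd^0.26·e^(0.059·RH+f) = 0.04937 μm/a
  Sd branch = 0.01025·Sd^0.27·e^(0.036·RH+0.049·T) = 0.3716 μm/a
  sum: 0.04937 + 0.3716 → r_corr = 0.4209 μm/a
ISO 9224: D(t) = r_corr · t^b with b = 0.667 (copper, B1)
  D(19) = 0.4209 × 19^0.667 = 0.4209 × 7.127 = 3 μm

D(19) = 3.00 μm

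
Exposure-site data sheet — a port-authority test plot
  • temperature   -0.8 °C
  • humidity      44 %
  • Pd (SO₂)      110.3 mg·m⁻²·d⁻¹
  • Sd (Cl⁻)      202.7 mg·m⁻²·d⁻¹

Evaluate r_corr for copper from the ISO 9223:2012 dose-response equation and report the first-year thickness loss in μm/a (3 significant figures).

r_corr = 0.264 μm/a

copper: temperature factor f = +0.126·(-10.8) = -1.3608
  Pd branch = 0.0053·Pd^0.26·e^(0.059·RH+f) = 0.06191 μm/a
  Cl⁻ term: 0.01025·202.7^0.27·exp(0.036·44+0.049·-0.8) = 0.2016
  r_corr = 0.06191 + 0.2016 = 0.2635 μm/a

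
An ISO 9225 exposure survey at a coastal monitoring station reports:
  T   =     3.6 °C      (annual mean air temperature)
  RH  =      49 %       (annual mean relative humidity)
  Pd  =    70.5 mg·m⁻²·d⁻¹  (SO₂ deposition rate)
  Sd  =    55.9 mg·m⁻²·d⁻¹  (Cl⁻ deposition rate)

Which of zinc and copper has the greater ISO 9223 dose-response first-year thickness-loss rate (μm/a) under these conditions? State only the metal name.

zinc: T≤10 °C ⇒ hinge +0.038·(3.6−10) = -0.2432
  SO₂ term: 0.0129·70.5^0.44·exp(0.046·49-0.2432) = 0.6267
  Cl⁻ term: 0.0175·55.9^0.57·exp(0.008·49+0.085·3.6) = 0.3485
  r_corr = 0.6267 + 0.3485 = 0.9752 μm/a
copper: f(T) = +0.126·(T−10) [T≤10 °C] = -0.8064
  SO₂ term: 0.0053·70.5^0.26·exp(0.059·49-0.8064) = 0.1289
  Cl⁻ term: 0.01025·55.9^0.27·exp(0.036·49+0.049·3.6) = 0.2115
  r_corr = 0.1289 + 0.2115 = 0.3403 μm/a
Ordering by μm/a: zinc (0.975) > copper (0.34)

zinc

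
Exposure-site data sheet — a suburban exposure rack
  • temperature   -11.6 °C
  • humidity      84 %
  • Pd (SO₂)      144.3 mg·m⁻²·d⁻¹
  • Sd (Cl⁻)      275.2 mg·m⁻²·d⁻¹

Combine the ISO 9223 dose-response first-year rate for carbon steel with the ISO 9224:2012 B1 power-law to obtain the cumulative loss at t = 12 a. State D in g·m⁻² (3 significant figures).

D(12) = 1.10e+03 g·m⁻²

carbon steel: temperature factor f = +0.150·(-21.6) = -3.2400
  sulphur-dioxide contribution → 4.935 μm/a
  chloride contribution → 33.38 μm/a
  total first-year rate 38.32 μm/a
Power-law: D(12) = r_corr · 12^0.523
  D(12) = 38.32 × 12^0.523 = 38.32 × 3.668 = 140.5 μm
  Mass loss = 140.5 μm × 7.85 g/cm³ = 1103 g·m⁻²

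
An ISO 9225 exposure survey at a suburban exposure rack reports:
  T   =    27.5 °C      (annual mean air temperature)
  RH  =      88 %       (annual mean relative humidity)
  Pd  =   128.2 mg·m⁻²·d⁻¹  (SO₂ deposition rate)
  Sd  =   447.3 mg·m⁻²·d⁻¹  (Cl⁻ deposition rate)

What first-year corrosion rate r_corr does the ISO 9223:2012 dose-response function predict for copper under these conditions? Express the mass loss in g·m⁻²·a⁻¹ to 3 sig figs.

copper: T>10 °C ⇒ hinge -0.080·(27.5−10) = -1.4000
  sulphur-dioxide contribution → 0.8302 μm/a
  chloride contribution → 4.869 μm/a
  ⇒ r_corr(copper) = 5.699 μm/a
Convert to mass loss: 5.699 μm/a × 8.96 g/cm³ = 51.06 g·m⁻²·a⁻¹

r_corr = 51.1 g·m⁻²·a⁻¹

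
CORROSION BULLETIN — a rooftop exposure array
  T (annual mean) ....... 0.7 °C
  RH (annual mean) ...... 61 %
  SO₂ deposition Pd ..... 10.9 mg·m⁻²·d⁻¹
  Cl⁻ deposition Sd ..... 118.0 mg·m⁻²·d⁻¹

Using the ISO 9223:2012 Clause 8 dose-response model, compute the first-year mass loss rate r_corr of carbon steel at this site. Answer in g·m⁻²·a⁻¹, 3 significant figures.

r_corr = 159 g·m⁻²·a⁻¹

carbon steel: temperature factor f = +0.150·(-9.3) = -1.3950
  SO₂ term: 1.77·10.9^0.52·exp(0.02·61-1.3950) = 5.146
  Cl⁻ term: 0.102·118.0^0.62·exp(0.033·61+0.04·0.7) = 15.12
  r_corr = 5.146 + 15.12 = 20.27 μm/a
Convert to mass loss: 20.27 μm/a × 7.85 g/cm³ = 159.1 g·m⁻²·a⁻¹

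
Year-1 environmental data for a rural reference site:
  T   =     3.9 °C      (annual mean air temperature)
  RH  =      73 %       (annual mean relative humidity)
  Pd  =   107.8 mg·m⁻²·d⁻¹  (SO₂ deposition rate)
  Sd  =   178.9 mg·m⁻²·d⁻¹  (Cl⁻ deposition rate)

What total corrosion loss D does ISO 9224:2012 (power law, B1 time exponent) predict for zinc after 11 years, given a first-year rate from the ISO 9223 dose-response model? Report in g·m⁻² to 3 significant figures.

zinc: T≤10 °C ⇒ hinge +0.038·(3.9−10) = -0.2318
  Pd branch = 0.0129·Pd^0.44·e^(0.046·RH+f) = 2.305 μm/a
  Cl⁻ term: 0.0175·178.9^0.57·exp(0.008·73+0.085·3.9) = 0.8407
  sum: 2.305 + 0.8407 → r_corr = 3.145 μm/a
Power-law: D(11) = r_corr · 11^0.813
  D(11) = 3.145 × 11^0.813 = 3.145 × 7.025 = 22.1 μm
  Mass loss = 22.1 μm × 7.14 g/cm³ = 157.8 g·m⁻²

D(11) = 158 g·m⁻²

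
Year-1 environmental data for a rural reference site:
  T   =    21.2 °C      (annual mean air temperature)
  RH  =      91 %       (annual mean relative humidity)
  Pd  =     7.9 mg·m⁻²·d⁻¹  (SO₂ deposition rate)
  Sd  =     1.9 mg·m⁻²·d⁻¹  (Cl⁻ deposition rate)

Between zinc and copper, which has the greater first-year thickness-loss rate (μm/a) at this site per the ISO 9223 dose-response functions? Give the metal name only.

zinc: f(T) = -0.071·(T−10) [T>10 °C] = -0.7952
  Pd branch = 0.0129·Pd^0.44·e^(0.046·RH+f) = 0.9509 μm/a
  Cl⁻ term: 0.0175·1.9^0.57·exp(0.008·91+0.085·21.2) = 0.3167
  r_corr = 0.9509 + 0.3167 = 1.268 μm/a
copper: T>10 °C ⇒ hinge -0.080·(21.2−10) = -0.8960
  SO₂ term: 0.0053·7.9^0.26·exp(0.059·91-0.8960) = 0.7948
  Cl⁻ term: 0.01025·1.9^0.27·exp(0.036·91+0.049·21.2) = 0.9118
  r_corr = 0.7948 + 0.9118 = 1.707 μm/a
Ordering by μm/a: copper (1.71) > zinc (1.27)

copper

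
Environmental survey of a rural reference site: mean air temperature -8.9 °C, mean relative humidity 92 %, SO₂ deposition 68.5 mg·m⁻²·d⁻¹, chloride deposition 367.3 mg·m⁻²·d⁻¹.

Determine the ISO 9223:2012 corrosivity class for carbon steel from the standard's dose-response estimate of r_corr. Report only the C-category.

C4

carbon steel: T≤10 °C ⇒ hinge +0.150·(-8.9−10) = -2.8350
  sulphur-dioxide contribution → 5.894 μm/a
  chloride contribution → 57.92 μm/a
  ⇒ r_corr(carbon steel) = 63.81 μm/a
ISO 9223 Table 2 (carbon steel): 50 < 63.8 ≤ 80 μm/a ⇒ C4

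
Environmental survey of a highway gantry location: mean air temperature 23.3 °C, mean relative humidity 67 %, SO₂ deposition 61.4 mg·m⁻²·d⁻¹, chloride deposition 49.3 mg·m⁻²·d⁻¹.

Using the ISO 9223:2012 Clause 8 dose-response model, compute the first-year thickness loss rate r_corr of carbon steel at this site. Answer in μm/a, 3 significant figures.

r_corr = 54.5 μm/a

carbon steel: f(T) = -0.054·(T−10) [T>10 °C] = -0.7182
  sulphur-dioxide contribution → 28.05 μm/a
  chloride contribution → 26.49 μm/a
  ⇒ r_corr(carbon steel) = 54.54 μm/a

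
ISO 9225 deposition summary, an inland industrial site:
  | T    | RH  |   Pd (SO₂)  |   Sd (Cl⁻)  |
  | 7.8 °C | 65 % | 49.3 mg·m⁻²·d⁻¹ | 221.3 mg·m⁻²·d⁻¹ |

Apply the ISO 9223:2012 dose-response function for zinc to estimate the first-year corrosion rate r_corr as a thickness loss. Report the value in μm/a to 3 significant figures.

zinc: temperature factor f = +0.038·(-2.2) = -0.0836
  Pd branch = 0.0129·Pd^0.44·e^(0.046·RH+f) = 1.311 μm/a
  Sd branch = 0.0175·Sd^0.57·e^(0.008·RH+0.085·T) = 1.24 μm/a
  r_corr = 1.311 + 1.24 = 2.551 μm/a

r_corr = 2.55 μm/a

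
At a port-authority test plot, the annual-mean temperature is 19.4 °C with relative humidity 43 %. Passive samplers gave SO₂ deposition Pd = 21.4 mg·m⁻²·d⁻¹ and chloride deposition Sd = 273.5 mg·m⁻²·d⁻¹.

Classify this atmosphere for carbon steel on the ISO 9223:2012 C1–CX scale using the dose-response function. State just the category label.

C3

carbon steel: f(T) = -0.054·(T−10) [T>10 °C] = -0.5076
  sulphur-dioxide contribution → 12.38 μm/a
  chloride contribution → 29.7 μm/a
  total first-year rate 42.09 μm/a
42.1 μm/a falls in (25, 50] for carbon steel → category C3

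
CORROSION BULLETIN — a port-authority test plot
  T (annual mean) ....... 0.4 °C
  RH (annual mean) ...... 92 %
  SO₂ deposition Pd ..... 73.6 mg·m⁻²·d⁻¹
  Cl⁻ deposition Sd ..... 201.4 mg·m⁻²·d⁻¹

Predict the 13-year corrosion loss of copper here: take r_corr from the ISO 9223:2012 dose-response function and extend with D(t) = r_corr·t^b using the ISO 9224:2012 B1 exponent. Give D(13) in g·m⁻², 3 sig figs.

D(13) = 114 g·m⁻²

copper: T≤10 °C ⇒ hinge +0.126·(0.4−10) = -1.2096
  sulphur-dioxide contribution → 1.101 μm/a
  chloride contribution → 1.201 μm/a
  total first-year rate 2.302 μm/a
ISO 9224: D(t) = r_corr · t^b with b = 0.667 (copper, B1)
  D(13) = 2.302 × 13^0.667 = 2.302 × 5.534 = 12.74 μm
  Mass loss = 12.74 μm × 8.96 g/cm³ = 114.1 g·m⁻²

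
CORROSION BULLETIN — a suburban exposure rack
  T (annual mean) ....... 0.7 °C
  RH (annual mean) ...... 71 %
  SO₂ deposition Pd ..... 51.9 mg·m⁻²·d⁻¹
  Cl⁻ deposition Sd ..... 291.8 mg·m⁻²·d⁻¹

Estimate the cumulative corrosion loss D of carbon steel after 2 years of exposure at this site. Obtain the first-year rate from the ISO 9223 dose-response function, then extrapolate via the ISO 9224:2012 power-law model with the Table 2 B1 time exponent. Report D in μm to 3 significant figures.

D(2) = 73.3 μm

carbon steel: f(T) = +0.150·(T−10) [T≤10 °C] = -1.3950
  Pd branch = 1.77·Pd^0.52·e^(0.02·RH+f) = 14.15 μm/a
  Sd branch = 0.102·Sd^0.62·e^(0.033·RH+0.04·T) = 36.87 μm/a
  sum: 14.15 + 36.87 → r_corr = 51.02 μm/a
Long-term exponent b (ISO 9224 Table 2, B1) = 0.523
  D(2) = 51.02 × 2^0.523 = 51.02 × 1.437 = 73.31 μm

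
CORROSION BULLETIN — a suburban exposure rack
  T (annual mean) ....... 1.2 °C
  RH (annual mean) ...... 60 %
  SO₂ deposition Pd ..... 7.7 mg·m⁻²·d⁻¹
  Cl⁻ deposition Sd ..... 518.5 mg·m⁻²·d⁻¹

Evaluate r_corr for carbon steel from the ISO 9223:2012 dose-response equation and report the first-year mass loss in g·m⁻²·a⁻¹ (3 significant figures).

r_corr = 329 g·m⁻²·a⁻¹

carbon steel: T≤10 °C ⇒ hinge +0.150·(1.2−10) = -1.3200
  SO₂ term: 1.77·7.7^0.52·exp(0.02·60-1.3200) = 4.538
  Sd branch = 0.102·Sd^0.62·e^(0.033·RH+0.04·T) = 37.37 μm/a
  sum: 4.538 + 37.37 → r_corr = 41.91 μm/a
Convert to mass loss: 41.91 μm/a × 7.85 g/cm³ = 329 g·m⁻²·a⁻¹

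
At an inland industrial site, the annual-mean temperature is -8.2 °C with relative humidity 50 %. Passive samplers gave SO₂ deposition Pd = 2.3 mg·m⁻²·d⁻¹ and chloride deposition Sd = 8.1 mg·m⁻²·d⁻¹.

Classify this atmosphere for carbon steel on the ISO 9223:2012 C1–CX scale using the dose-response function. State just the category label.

C2

carbon steel: f(T) = +0.150·(T−10) [T≤10 °C] = -2.7300
  sulphur-dioxide contribution → 0.4839 μm/a
  chloride contribution → 1.4 μm/a
  ⇒ r_corr(carbon steel) = 1.883 μm/a
ISO 9223 Table 2 (carbon steel): 1.3 < 1.88 ≤ 25 μm/a ⇒ C2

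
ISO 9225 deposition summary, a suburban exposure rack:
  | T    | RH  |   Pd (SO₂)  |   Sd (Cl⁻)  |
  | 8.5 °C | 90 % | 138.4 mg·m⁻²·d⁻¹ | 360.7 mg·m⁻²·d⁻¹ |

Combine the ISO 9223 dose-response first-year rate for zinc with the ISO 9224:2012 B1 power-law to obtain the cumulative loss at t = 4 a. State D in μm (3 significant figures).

D(4) = 27.2 μm

zinc: T≤10 °C ⇒ hinge +0.038·(8.5−10) = -0.0570
  Pd branch = 0.0129·Pd^0.44·e^(0.046·RH+f) = 6.698 μm/a
  Sd branch = 0.0175·Sd^0.57·e^(0.008·RH+0.085·T) = 2.124 μm/a
  r_corr = 6.698 + 2.124 = 8.821 μm/a
Long-term exponent b (ISO 9224 Table 2, B1) = 0.813
  D(4) = 8.821 × 4^0.813 = 8.821 × 3.087 = 27.23 μm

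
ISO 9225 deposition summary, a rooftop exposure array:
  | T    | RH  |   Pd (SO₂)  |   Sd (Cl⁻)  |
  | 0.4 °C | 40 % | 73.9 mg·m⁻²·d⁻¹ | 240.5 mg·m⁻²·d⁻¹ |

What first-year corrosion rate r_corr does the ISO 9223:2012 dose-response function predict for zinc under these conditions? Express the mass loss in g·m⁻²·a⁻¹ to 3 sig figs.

r_corr = 6.73 g·m⁻²·a⁻¹

zinc: f(T) = +0.038·(T−10) [T≤10 °C] = -0.3648
  sulphur-dioxide contribution → 0.3745 μm/a
  chloride contribution → 0.5676 μm/a
  ⇒ r_corr(zinc) = 0.9421 μm/a
Convert to mass loss: 0.9421 μm/a × 7.14 g/cm³ = 6.726 g·m⁻²·a⁻¹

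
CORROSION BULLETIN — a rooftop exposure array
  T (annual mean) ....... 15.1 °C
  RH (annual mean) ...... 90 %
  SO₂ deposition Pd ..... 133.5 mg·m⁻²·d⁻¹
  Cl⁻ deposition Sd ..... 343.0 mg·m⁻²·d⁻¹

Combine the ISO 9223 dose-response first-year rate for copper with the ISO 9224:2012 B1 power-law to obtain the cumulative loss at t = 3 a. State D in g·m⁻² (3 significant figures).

D(3) = 96.9 g·m⁻²

copper: T>10 °C ⇒ hinge -0.080·(15.1−10) = -0.4080
  Pd branch = 0.0053·Pd^0.26·e^(0.059·RH+f) = 2.546 μm/a
  Sd branch = 0.01025·Sd^0.27·e^(0.036·RH+0.049·T) = 2.653 μm/a
  sum: 2.546 + 2.653 → r_corr = 5.199 μm/a
Power-law: D(3) = r_corr · 3^0.667
  D(3) = 5.199 × 3^0.667 = 5.199 × 2.081 = 10.82 μm
  Mass loss = 10.82 μm × 8.96 g/cm³ = 96.92 g·m⁻²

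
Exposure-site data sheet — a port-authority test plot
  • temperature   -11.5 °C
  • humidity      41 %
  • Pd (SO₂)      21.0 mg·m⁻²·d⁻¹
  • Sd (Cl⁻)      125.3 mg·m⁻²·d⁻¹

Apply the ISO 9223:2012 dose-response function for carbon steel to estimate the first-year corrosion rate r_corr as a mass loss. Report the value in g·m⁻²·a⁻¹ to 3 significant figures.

carbon steel: temperature factor f = +0.150·(-21.5) = -3.2250
  Pd branch = 1.77·Pd^0.52·e^(0.02·RH+f) = 0.7781 μm/a
  Sd branch = 0.102·Sd^0.62·e^(0.033·RH+0.04·T) = 4.979 μm/a
  sum: 0.7781 + 4.979 → r_corr = 5.757 μm/a
Convert to mass loss: 5.757 μm/a × 7.85 g/cm³ = 45.19 g·m⁻²·a⁻¹

r_corr = 45.2 g·m⁻²·a⁻¹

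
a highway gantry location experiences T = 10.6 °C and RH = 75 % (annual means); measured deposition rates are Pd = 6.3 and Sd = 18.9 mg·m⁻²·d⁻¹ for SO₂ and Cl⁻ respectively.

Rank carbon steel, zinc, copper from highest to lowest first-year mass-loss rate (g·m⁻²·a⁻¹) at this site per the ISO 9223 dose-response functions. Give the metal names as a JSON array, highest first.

["carbon steel", "copper", "zinc"]

carbon steel: temperature factor f = -0.054·(0.6) = -0.0324
  Pd branch = 1.77·Pd^0.52·e^(0.02·RH+f) = 20 μm/a
  Sd branch = 0.102·Sd^0.62·e^(0.033·RH+0.04·T) = 11.46 μm/a
  sum: 20 + 11.46 → r_corr = 31.45 μm/a
  mass loss = 31.45 μm/a × 7.85 g/cm³ = 246.9 g·m⁻²·a⁻¹
zinc: temperature factor f = -0.071·(0.6) = -0.0426
  SO₂ term: 0.0129·6.3^0.44·exp(0.046·75-0.0426) = 0.8752
  Sd branch = 0.0175·Sd^0.57·e^(0.008·RH+0.085·T) = 0.4193 μm/a
  r_corr = 0.8752 + 0.4193 = 1.294 μm/a
  mass loss = 1.294 μm/a × 7.14 g/cm³ = 9.243 g·m⁻²·a⁻¹
copper: T>10 °C ⇒ hinge -0.080·(10.6−10) = -0.0480
  SO₂ term: 0.0053·6.3^0.26·exp(0.059·75-0.0480) = 0.6808
  Sd branch = 0.01025·Sd^0.27·e^(0.036·RH+0.049·T) = 0.5669 μm/a
  r_corr = 0.6808 + 0.5669 = 1.248 μm/a
  mass loss = 1.248 μm/a × 8.96 g/cm³ = 11.18 g·m⁻²·a⁻¹
Ordering by g·m⁻²·a⁻¹: carbon steel (247) > copper (11.2) > zinc (9.24)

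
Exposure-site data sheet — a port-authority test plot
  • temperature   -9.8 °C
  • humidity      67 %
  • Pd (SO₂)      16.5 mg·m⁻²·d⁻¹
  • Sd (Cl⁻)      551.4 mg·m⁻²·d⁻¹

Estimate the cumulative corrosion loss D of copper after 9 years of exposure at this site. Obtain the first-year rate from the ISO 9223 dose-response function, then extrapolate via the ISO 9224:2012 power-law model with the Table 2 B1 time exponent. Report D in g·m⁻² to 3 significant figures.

copper: temperature factor f = +0.126·(-19.8) = -2.4948
  Pd branch = 0.0053·Pd^0.26·e^(0.059·RH+f) = 0.04722 μm/a
  Cl⁻ term: 0.01025·551.4^0.27·exp(0.036·67+0.049·-9.8) = 0.3889
  sum: 0.04722 + 0.3889 → r_corr = 0.4362 μm/a
Long-term exponent b (ISO 9224 Table 2, B1) = 0.667
  D(9) = 0.4362 × 9^0.667 = 0.4362 × 4.33 = 1.889 μm
  Mass loss = 1.889 μm × 8.96 g/cm³ = 16.92 g·m⁻²

D(9) = 16.9 g·m⁻²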